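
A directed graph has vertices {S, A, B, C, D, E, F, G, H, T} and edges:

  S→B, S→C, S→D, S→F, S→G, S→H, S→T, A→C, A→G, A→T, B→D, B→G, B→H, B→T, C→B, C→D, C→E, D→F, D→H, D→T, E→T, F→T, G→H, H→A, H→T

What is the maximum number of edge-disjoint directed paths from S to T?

7

Assign every edge capacity 1; by Menger, the answer equals the max flow.
Path S→T (+1); total 1.
Path S→B→T (+1); total 2.
Path S→D→T (+1); total 3.
Path S→F→T (+1); total 4.
Path S→H→T (+1); total 5.
Path S→C→E→T (+1); total 6.
Path S→G→H→A→T (+1); total 7.
No residual S→T path; max flow = 7.
Certifying cut of size 7: {S→B, S→C, S→D, S→F, S→G, S→H, S→T}.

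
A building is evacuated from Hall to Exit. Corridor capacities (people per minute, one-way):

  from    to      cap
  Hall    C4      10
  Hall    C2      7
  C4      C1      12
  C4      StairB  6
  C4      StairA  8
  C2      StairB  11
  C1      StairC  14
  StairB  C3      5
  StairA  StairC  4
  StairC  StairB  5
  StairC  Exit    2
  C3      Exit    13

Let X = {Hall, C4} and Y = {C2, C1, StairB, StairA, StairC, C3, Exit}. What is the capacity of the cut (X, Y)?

33

Edges leaving {Hall, C4}: Hall→C2 (7), C4→C1 (12), C4→StairB (6), C4→StairA (8).
Cut capacity = 7 + 12 + 6 + 8 = 33.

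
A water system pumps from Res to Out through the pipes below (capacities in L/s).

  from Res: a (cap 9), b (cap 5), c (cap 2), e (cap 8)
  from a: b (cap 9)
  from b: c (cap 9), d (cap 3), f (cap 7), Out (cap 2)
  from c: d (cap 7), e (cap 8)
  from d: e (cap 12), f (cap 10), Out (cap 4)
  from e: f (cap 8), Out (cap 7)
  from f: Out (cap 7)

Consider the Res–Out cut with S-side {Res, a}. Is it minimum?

Given cut capacity: 5 + 2 + 8 + 9 = 24.
Augment Res→b→Out: bottleneck 2, flow now 2.
Augment Res→e→Out: bottleneck 7, flow now 9.
Augment Res→b→d→Out: bottleneck 3, flow now 12.
Augment Res→c→d→Out: bottleneck 1, flow now 13.
Augment Res→e→f→Out: bottleneck 1, flow now 14.
Augment Res→a→b→f→Out: bottleneck 6, flow now 20.
No augmenting path remains; maximum flow = 20.
In the residual graph, reachable from Res: {Res, a, b, c, d, e, f}.
Min-cut edges: b→Out (2), d→Out (4), e→Out (7), f→Out (7); capacity 2 + 4 + 7 + 7 = 20.
Cut capacity 24 exceeds the max flow 20, so it is not minimum.

No — its capacity is 24, but the minimum cut has capacity 20.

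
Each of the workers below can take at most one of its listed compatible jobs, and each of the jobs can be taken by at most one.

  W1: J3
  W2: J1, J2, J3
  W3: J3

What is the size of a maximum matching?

2

Unit-capacity flow: source→left, listed edges, right→sink; max matching = max flow.
Augmenting path W1→J3 (+1); matched 1.
Augmenting path W2→J1 (+1); matched 2.
No augmenting path remains; maximum matching = 2.
König certificate: {W2, J3} is a vertex cover of size 2 (every listed pair touches it), so no matching can be larger.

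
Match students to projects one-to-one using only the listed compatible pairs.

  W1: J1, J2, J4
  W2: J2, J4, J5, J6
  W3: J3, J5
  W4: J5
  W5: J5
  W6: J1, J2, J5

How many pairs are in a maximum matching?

5

Unit-capacity flow: source→left, listed edges, right→sink; max matching = max flow.
Augmenting path W1→J1 (+1); matched 1.
Augmenting path W2→J2 (+1); matched 2.
Augmenting path W3→J3 (+1); matched 3.
Augmenting path W4→J5 (+1); matched 4.
Augmenting path W6→J1→W1→J4 (+1); matched 5.
No augmenting path remains; maximum matching = 5.
König certificate: {W1, W2, W3, W6, J5} is a vertex cover of size 5 (every listed pair touches it), so no matching can be larger.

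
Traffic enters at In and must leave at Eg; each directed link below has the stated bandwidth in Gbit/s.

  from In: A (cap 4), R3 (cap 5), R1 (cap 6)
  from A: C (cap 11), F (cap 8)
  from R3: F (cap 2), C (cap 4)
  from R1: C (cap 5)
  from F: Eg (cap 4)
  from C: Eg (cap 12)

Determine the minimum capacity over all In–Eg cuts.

14

Augment In→A→F→Eg: bottleneck 4, flow now 4.
Augment In→R3→C→Eg: bottleneck 4, flow now 8.
Augment In→R1→C→Eg: bottleneck 5, flow now 13.
Augment In→R3→F→A→C→Eg: bottleneck 1, flow now 14. (uses reverse residual edge)
No augmenting path remains; maximum flow = 14.
By max-flow min-cut, the minimum cut capacity equals the max flow.
In the residual graph, reachable from In: {In, R1}.
Min-cut edges: In→A (4), In→R3 (5), R1→C (5); capacity 4 + 5 + 5 = 14.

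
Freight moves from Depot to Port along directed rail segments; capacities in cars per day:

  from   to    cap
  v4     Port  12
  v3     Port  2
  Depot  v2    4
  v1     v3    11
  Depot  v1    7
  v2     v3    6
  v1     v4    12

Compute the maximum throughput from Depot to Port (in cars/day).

9

Augment Depot→v1→v3→Port: bottleneck 2, flow now 2.
Augment Depot→v1→v4→Port: bottleneck 5, flow now 7.
Augment Depot→v2→v3→v1→v4→Port: bottleneck 2, flow now 9. (uses reverse residual edge)
No augmenting path remains; maximum flow = 9.
In the residual graph, reachable from Depot: {Depot, v2, v3}.
Min-cut edges: Depot→v1 (7), v3→Port (2); capacity 7 + 2 = 9.
This cut is saturated, so no flow can exceed 9.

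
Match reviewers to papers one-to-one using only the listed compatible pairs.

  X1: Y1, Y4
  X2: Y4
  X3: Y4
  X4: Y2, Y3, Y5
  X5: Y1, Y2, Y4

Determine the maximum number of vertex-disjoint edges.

4

Unit-capacity flow: source→left, listed edges, right→sink; max matching = max flow.
Augmenting path X1→Y1 (+1); matched 1.
Augmenting path X2→Y4 (+1); matched 2.
Augmenting path X4→Y2 (+1); matched 3.
Augmenting path X5→Y2→X4→Y3 (+1); matched 4.
No augmenting path remains; maximum matching = 4.
König certificate: {X1, X4, X5, Y4} is a vertex cover of size 4 (every listed pair touches it), so no matching can be larger.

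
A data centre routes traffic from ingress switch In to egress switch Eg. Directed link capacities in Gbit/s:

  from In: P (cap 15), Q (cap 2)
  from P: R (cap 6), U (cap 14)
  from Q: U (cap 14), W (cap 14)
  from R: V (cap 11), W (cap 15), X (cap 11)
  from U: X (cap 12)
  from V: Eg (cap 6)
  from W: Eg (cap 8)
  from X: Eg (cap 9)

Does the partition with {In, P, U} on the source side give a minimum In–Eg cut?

No — its capacity is 20, but the minimum cut has capacity 17.

Given cut capacity: 2 + 6 + 12 = 20.
Augment In→Q→W→Eg: bottleneck 2, flow now 2.
Augment In→P→R→V→Eg: bottleneck 6, flow now 8.
Augment In→P→U→X→Eg: bottleneck 9, flow now 17.
No augmenting path remains; maximum flow = 17.
In the residual graph, reachable from In: {In}.
Min-cut edges: In→P (15), In→Q (2); capacity 15 + 2 = 17.
Cut capacity 20 exceeds the max flow 17, so it is not minimum.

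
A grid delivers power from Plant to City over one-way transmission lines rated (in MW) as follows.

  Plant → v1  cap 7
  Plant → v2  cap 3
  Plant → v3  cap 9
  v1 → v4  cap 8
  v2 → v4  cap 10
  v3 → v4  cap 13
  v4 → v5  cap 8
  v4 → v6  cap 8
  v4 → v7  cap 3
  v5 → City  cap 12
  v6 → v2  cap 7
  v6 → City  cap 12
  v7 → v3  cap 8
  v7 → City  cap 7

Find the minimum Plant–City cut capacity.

19

Augment Plant→v1→v4→v5→City: bottleneck 7, flow now 7.
Augment Plant→v2→v4→v5→City: bottleneck 1, flow now 8.
Augment Plant→v2→v4→v6→City: bottleneck 2, flow now 10.
Augment Plant→v3→v4→v6→City: bottleneck 6, flow now 16.
Augment Plant→v3→v4→v7→City: bottleneck 3, flow now 19.
No augmenting path remains; maximum flow = 19.
By max-flow min-cut, the minimum cut capacity equals the max flow.
In the residual graph, reachable from Plant: {Plant}.
Min-cut edges: Plant→v1 (7), Plant→v2 (3), Plant→v3 (9); capacity 7 + 3 + 9 = 19.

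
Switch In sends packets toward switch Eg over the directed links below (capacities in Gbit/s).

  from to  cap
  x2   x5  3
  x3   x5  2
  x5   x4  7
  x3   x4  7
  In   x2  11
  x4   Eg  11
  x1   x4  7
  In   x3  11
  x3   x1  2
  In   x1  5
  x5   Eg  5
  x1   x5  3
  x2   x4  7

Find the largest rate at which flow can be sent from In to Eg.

16

Augment In→x1→x4→Eg: bottleneck 5, flow now 5.
Augment In→x2→x4→Eg: bottleneck 6, flow now 11.
Augment In→x2→x5→Eg: bottleneck 3, flow now 14.
Augment In→x3→x5→Eg: bottleneck 2, flow now 16.
No augmenting path remains; maximum flow = 16.
In the residual graph, reachable from In: {In, x1, x2, x3, x4, x5}.
Min-cut edges: x4→Eg (11), x5→Eg (5); capacity 11 + 5 = 16.
This cut is saturated, so no flow can exceed 16.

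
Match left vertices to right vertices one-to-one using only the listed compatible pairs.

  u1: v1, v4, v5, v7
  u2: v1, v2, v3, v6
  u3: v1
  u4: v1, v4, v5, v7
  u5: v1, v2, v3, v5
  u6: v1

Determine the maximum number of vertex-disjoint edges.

5

Unit-capacity flow: source→left, listed edges, right→sink; max matching = max flow.
Augmenting path u1→v1 (+1); matched 1.
Augmenting path u2→v2 (+1); matched 2.
Augmenting path u4→v4 (+1); matched 3.
Augmenting path u5→v3 (+1); matched 4.
Augmenting path u3→v1→u1→v5 (+1); matched 5.
No augmenting path remains; maximum matching = 5.
König certificate: {u1, u2, u4, u5, v1} is a vertex cover of size 5 (every listed pair touches it), so no matching can be larger.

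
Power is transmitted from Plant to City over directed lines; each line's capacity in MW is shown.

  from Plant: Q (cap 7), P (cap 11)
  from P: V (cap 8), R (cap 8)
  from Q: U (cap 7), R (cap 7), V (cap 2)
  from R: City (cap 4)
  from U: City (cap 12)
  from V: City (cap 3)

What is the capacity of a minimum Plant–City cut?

14

Augment Plant→P→R→City: bottleneck 4, flow now 4.
Augment Plant→P→V→City: bottleneck 3, flow now 7.
Augment Plant→Q→U→City: bottleneck 7, flow now 14.
No augmenting path remains; maximum flow = 14.
By max-flow min-cut, the minimum cut capacity equals the max flow.
In the residual graph, reachable from Plant: {Plant, P, R, V}.
Min-cut edges: Plant→Q (7), R→City (4), V→City (3); capacity 7 + 4 + 3 = 14.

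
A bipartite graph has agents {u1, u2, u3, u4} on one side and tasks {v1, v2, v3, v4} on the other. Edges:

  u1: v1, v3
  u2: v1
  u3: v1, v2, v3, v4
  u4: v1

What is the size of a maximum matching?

3

Unit-capacity flow: source→left, listed edges, right→sink; max matching = max flow.
Augmenting path u1→v1 (+1); matched 1.
Augmenting path u3→v2 (+1); matched 2.
Augmenting path u2→v1→u1→v3 (+1); matched 3.
No augmenting path remains; maximum matching = 3.
König certificate: {u1, u3, v1} is a vertex cover of size 3 (every listed pair touches it), so no matching can be larger.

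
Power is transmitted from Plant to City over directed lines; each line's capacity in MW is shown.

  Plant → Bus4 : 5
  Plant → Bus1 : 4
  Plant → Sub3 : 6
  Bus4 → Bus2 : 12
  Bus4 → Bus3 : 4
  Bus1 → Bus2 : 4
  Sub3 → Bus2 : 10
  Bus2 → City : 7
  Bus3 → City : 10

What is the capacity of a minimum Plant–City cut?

Augment Plant→Bus4→Bus2→City: bottleneck 5, flow now 5.
Augment Plant→Bus1→Bus2→City: bottleneck 2, flow now 7.
Augment Plant→Bus1→Bus2→Bus4→Bus3→City: bottleneck 2, flow now 9. (uses reverse residual edge)
Augment Plant→Sub3→Bus2→Bus4→Bus3→City: bottleneck 2, flow now 11. (uses reverse residual edge)
No augmenting path remains; maximum flow = 11.
By max-flow min-cut, the minimum cut capacity equals the max flow.
In the residual graph, reachable from Plant: {Plant, Bus4, Bus1, Sub3, Bus2}.
Min-cut edges: Bus4→Bus3 (4), Bus2→City (7); capacity 4 + 7 = 11.

11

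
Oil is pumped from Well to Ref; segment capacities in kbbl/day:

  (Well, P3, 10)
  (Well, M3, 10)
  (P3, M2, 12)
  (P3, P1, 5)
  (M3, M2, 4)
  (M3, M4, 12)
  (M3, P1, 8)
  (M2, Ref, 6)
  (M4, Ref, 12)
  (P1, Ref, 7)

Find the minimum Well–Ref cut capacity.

Augment Well→P3→M2→Ref: bottleneck 6, flow now 6.
Augment Well→P3→P1→Ref: bottleneck 4, flow now 10.
Augment Well→M3→M4→Ref: bottleneck 10, flow now 20.
No augmenting path remains; maximum flow = 20.
By max-flow min-cut, the minimum cut capacity equals the max flow.
In the residual graph, reachable from Well: {Well}.
Min-cut edges: Well→P3 (10), Well→M3 (10); capacity 10 + 10 = 20.

20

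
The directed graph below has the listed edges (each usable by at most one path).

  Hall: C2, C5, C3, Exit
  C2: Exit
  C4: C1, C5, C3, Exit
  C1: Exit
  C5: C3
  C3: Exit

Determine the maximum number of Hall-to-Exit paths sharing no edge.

Assign every edge capacity 1; by Menger, the answer equals the max flow.
Path Hall→Exit (+1); total 1.
Path Hall→C2→Exit (+1); total 2.
Path Hall→C3→Exit (+1); total 3.
No residual Hall→Exit path; max flow = 3.
Certifying cut of size 3: {C3→Exit, Hall→C2, Hall→Exit}.

3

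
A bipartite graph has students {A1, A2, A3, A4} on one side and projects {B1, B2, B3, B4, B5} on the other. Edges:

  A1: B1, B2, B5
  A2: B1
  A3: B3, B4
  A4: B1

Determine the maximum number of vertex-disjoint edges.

Unit-capacity flow: source→left, listed edges, right→sink; max matching = max flow.
Augmenting path A1→B1 (+1); matched 1.
Augmenting path A3→B3 (+1); matched 2.
Augmenting path A2→B1→A1→B2 (+1); matched 3.
No augmenting path remains; maximum matching = 3.
König certificate: {A1, A3, B1} is a vertex cover of size 3 (every listed pair touches it), so no matching can be larger.

3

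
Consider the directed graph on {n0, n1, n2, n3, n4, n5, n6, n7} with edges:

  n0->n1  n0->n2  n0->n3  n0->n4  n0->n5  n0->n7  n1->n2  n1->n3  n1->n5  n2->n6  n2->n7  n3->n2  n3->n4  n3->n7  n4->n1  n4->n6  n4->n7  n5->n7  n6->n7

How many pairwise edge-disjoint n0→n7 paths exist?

6

Assign every edge capacity 1; by Menger, the answer equals the max flow.
Path n0→n7 (+1); total 1.
Path n0→n2→n7 (+1); total 2.
Path n0→n3→n7 (+1); total 3.
Path n0→n4→n7 (+1); total 4.
Path n0→n5→n7 (+1); total 5.
Path n0→n1→n2→n6→n7 (+1); total 6.
No residual n0→n7 path; max flow = 6.
Certifying cut of size 6: {n0→n1, n0→n2, n0→n3, n0→n4, n0→n5, n0→n7}.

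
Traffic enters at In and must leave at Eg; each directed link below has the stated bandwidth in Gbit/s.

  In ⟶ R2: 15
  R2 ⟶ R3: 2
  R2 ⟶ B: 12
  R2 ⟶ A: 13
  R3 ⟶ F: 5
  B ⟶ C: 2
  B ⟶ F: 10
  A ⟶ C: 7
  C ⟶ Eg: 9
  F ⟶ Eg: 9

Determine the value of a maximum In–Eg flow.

15

Augment In→R2→R3→F→Eg: bottleneck 2, flow now 2.
Augment In→R2→B→C→Eg: bottleneck 2, flow now 4.
Augment In→R2→B→F→Eg: bottleneck 7, flow now 11.
Augment In→R2→A→C→Eg: bottleneck 4, flow now 15.
No augmenting path remains; maximum flow = 15.
In the residual graph, reachable from In: {In}.
Min-cut edges: In→R2 (15); capacity 15 = 15.
This cut is saturated, so no flow can exceed 15.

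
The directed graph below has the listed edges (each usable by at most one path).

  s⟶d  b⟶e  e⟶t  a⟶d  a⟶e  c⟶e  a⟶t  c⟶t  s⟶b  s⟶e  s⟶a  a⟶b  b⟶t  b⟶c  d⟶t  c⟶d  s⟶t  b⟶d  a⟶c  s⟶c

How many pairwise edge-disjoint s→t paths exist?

6

Assign every edge capacity 1; by Menger, the answer equals the max flow.
Path s→t (+1); total 1.
Path s→a→t (+1); total 2.
Path s→b→t (+1); total 3.
Path s→c→t (+1); total 4.
Path s→d→t (+1); total 5.
Path s→e→t (+1); total 6.
No residual s→t path; max flow = 6.
Certifying cut of size 6: {s→a, s→b, s→c, s→d, s→e, s→t}.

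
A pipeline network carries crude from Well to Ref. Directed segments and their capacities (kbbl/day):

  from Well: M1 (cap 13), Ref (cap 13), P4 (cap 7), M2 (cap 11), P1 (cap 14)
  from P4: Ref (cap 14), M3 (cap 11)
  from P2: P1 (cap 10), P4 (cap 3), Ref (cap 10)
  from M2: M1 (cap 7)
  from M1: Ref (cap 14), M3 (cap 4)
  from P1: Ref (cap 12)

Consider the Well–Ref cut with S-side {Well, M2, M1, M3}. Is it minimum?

No — its capacity is 48, but the minimum cut has capacity 46.

Given cut capacity: 7 + 14 + 13 + 14 = 48.
Augment Well→Ref: bottleneck 13, flow now 13.
Augment Well→P4→Ref: bottleneck 7, flow now 20.
Augment Well→M1→Ref: bottleneck 13, flow now 33.
Augment Well→P1→Ref: bottleneck 12, flow now 45.
Augment Well→M2→M1→Ref: bottleneck 1, flow now 46.
No augmenting path remains; maximum flow = 46.
In the residual graph, reachable from Well: {Well, M2, M1, M3, P1}.
Min-cut edges: Well→P4 (7), Well→Ref (13), M1→Ref (14), P1→Ref (12); capacity 7 + 13 + 14 + 12 = 46.
Cut capacity 48 exceeds the max flow 46, so it is not minimum.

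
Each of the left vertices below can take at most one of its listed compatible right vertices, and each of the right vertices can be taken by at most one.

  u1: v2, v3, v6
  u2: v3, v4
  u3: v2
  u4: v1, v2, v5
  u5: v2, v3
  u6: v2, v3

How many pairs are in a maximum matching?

Unit-capacity flow: source→left, listed edges, right→sink; max matching = max flow.
Augmenting path u1→v2 (+1); matched 1.
Augmenting path u2→v3 (+1); matched 2.
Augmenting path u4→v1 (+1); matched 3.
Augmenting path u3→v2→u1→v6 (+1); matched 4.
Augmenting path u5→v3→u2→v4 (+1); matched 5.
No augmenting path remains; maximum matching = 5.
König certificate: {u1, u2, u4, v2, v3} is a vertex cover of size 5 (every listed pair touches it), so no matching can be larger.

5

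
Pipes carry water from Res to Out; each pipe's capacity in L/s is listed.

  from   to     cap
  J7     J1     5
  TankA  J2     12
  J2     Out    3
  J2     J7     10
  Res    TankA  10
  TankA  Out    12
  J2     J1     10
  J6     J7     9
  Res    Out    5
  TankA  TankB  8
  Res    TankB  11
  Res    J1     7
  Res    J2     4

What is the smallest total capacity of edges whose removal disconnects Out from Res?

18

Augment Res→Out: bottleneck 5, flow now 5.
Augment Res→TankA→Out: bottleneck 10, flow now 15.
Augment Res→J2→Out: bottleneck 3, flow now 18.
No augmenting path remains; maximum flow = 18.
By max-flow min-cut, the minimum cut capacity equals the max flow.
In the residual graph, reachable from Res: {Res, J2, TankB, J7, J1}.
Min-cut edges: Res→TankA (10), Res→Out (5), J2→Out (3); capacity 10 + 5 + 3 = 18.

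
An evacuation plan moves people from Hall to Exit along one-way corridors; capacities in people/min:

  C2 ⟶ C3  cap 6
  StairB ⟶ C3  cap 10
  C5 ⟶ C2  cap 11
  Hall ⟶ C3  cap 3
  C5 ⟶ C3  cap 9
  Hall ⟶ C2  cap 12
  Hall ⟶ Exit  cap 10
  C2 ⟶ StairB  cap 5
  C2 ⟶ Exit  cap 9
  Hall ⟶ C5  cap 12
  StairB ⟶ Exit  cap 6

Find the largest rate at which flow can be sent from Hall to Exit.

24

Augment Hall→Exit: bottleneck 10, flow now 10.
Augment Hall→C2→Exit: bottleneck 9, flow now 19.
Augment Hall→C2→StairB→Exit: bottleneck 3, flow now 22.
Augment Hall→C5→C2→StairB→Exit: bottleneck 2, flow now 24.
No augmenting path remains; maximum flow = 24.
In the residual graph, reachable from Hall: {Hall, C5, C2, C3}.
Min-cut edges: Hall→Exit (10), C2→StairB (5), C2→Exit (9); capacity 10 + 5 + 9 = 24.
This cut is saturated, so no flow can exceed 24.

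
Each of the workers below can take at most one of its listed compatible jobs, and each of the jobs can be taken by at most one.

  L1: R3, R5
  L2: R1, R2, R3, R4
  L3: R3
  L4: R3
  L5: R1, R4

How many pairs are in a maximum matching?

Unit-capacity flow: source→left, listed edges, right→sink; max matching = max flow.
Augmenting path L1→R3 (+1); matched 1.
Augmenting path L2→R1 (+1); matched 2.
Augmenting path L5→R4 (+1); matched 3.
Augmenting path L3→R3→L1→R5 (+1); matched 4.
No augmenting path remains; maximum matching = 4.
König certificate: {L1, L2, L5, R3} is a vertex cover of size 4 (every listed pair touches it), so no matching can be larger.

4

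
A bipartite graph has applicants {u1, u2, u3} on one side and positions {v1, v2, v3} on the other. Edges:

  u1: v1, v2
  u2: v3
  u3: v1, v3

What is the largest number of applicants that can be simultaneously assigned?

3

Unit-capacity flow: source→left, listed edges, right→sink; max matching = max flow.
Augmenting path u1→v1 (+1); matched 1.
Augmenting path u2→v3 (+1); matched 2.
Augmenting path u3→v1→u1→v2 (+1); matched 3.
No augmenting path remains; maximum matching = 3.
König certificate: {u1, u2, u3} is a vertex cover of size 3 (every listed pair touches it), so no matching can be larger.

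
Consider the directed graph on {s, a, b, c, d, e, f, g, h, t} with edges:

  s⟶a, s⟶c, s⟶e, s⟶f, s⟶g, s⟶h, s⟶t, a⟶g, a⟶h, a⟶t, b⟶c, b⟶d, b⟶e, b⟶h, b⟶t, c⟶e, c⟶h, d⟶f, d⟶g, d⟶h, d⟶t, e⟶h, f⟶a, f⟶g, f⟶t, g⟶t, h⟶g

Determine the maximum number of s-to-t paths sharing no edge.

4

Assign every edge capacity 1; by Menger, the answer equals the max flow.
Path s→t (+1); total 1.
Path s→a→t (+1); total 2.
Path s→f→t (+1); total 3.
Path s→g→t (+1); total 4.
No residual s→t path; max flow = 4.
Certifying cut of size 4: {g→t, s→a, s→f, s→t}.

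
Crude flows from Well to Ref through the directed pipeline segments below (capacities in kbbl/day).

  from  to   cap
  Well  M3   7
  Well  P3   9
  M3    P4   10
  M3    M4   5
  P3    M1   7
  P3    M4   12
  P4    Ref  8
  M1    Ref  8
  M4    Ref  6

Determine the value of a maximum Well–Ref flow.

16

Augment Well→M3→P4→Ref: bottleneck 7, flow now 7.
Augment Well→P3→M1→Ref: bottleneck 7, flow now 14.
Augment Well→P3→M4→Ref: bottleneck 2, flow now 16.
No augmenting path remains; maximum flow = 16.
In the residual graph, reachable from Well: {Well}.
Min-cut edges: Well→M3 (7), Well→P3 (9); capacity 7 + 9 = 16.
This cut is saturated, so no flow can exceed 16.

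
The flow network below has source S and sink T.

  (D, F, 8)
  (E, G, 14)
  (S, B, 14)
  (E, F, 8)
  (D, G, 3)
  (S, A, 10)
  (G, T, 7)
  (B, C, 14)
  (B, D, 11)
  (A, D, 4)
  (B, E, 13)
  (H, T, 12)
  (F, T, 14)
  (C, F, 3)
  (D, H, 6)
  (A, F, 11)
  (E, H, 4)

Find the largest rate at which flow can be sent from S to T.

Augment S→A→F→T: bottleneck 10, flow now 10.
Augment S→B→C→F→T: bottleneck 3, flow now 13.
Augment S→B→D→F→T: bottleneck 1, flow now 14.
Augment S→B→D→G→T: bottleneck 3, flow now 17.
Augment S→B→D→H→T: bottleneck 6, flow now 23.
Augment S→B→E→G→T: bottleneck 1, flow now 24.
No augmenting path remains; maximum flow = 24.
In the residual graph, reachable from S: {S}.
Min-cut edges: S→A (10), S→B (14); capacity 10 + 14 = 24.
This cut is saturated, so no flow can exceed 24.

24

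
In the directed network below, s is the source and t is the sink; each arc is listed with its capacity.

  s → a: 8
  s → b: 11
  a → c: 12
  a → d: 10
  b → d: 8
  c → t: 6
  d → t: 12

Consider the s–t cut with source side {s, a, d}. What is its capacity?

35

Edges leaving {s, a, d}: s→b (11), a→c (12), d→t (12).
Cut capacity = 11 + 12 + 12 = 35.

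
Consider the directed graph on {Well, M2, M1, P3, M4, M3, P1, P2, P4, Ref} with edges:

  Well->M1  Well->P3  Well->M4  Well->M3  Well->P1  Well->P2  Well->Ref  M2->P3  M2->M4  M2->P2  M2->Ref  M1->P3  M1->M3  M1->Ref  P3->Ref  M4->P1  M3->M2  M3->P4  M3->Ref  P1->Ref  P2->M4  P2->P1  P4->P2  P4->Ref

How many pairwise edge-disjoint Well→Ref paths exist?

5

Assign every edge capacity 1; by Menger, the answer equals the max flow.
Path Well→Ref (+1); total 1.
Path Well→M1→Ref (+1); total 2.
Path Well→P3→Ref (+1); total 3.
Path Well→M3→Ref (+1); total 4.
Path Well→P1→Ref (+1); total 5.
No residual Well→Ref path; max flow = 5.
Certifying cut of size 5: {P1→Ref, Well→M1, Well→M3, Well→P3, Well→Ref}.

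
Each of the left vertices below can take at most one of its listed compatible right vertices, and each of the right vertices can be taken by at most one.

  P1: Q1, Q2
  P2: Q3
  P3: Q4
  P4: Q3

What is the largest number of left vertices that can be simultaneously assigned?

Unit-capacity flow: source→left, listed edges, right→sink; max matching = max flow.
Augmenting path P1→Q1 (+1); matched 1.
Augmenting path P2→Q3 (+1); matched 2.
Augmenting path P3→Q4 (+1); matched 3.
No augmenting path remains; maximum matching = 3.
König certificate: {P1, P3, Q3} is a vertex cover of size 3 (every listed pair touches it), so no matching can be larger.

3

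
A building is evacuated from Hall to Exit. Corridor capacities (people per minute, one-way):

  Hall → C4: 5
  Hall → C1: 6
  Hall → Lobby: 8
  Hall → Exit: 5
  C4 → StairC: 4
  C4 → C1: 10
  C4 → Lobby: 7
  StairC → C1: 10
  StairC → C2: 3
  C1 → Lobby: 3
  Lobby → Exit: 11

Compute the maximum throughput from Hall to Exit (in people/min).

Augment Hall→Exit: bottleneck 5, flow now 5.
Augment Hall→Lobby→Exit: bottleneck 8, flow now 13.
Augment Hall→C4→Lobby→Exit: bottleneck 3, flow now 16.
No augmenting path remains; maximum flow = 16.
In the residual graph, reachable from Hall: {Hall, C4, StairC, C1, Lobby, C2}.
Min-cut edges: Hall→Exit (5), Lobby→Exit (11); capacity 5 + 11 = 16.
This cut is saturated, so no flow can exceed 16.

16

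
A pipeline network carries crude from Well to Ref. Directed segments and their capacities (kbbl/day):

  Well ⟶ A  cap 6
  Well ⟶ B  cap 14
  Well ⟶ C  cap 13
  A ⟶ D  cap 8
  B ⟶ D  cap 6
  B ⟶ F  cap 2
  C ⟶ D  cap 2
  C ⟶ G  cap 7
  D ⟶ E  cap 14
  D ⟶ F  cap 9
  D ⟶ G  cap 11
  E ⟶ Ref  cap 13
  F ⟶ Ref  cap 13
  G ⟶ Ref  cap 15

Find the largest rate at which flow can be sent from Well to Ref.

Augment Well→B→F→Ref: bottleneck 2, flow now 2.
Augment Well→C→G→Ref: bottleneck 7, flow now 9.
Augment Well→A→D→E→Ref: bottleneck 6, flow now 15.
Augment Well→B→D→E→Ref: bottleneck 6, flow now 21.
Augment Well→C→D→E→Ref: bottleneck 1, flow now 22.
Augment Well→C→D→F→Ref: bottleneck 1, flow now 23.
No augmenting path remains; maximum flow = 23.
In the residual graph, reachable from Well: {Well, B, C}.
Min-cut edges: Well→A (6), B→D (6), B→F (2), C→D (2), C→G (7); capacity 6 + 6 + 2 + 2 + 7 = 23.
This cut is saturated, so no flow can exceed 23.

23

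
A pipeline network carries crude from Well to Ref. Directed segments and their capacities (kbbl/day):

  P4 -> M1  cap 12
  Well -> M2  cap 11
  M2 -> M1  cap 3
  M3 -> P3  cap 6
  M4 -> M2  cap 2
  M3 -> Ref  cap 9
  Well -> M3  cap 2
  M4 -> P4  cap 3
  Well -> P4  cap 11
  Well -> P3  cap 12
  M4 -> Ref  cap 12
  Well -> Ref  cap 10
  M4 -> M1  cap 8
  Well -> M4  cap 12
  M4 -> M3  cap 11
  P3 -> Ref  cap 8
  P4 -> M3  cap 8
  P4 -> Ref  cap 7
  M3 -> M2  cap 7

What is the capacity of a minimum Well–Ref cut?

43

Augment Well→Ref: bottleneck 10, flow now 10.
Augment Well→M4→Ref: bottleneck 12, flow now 22.
Augment Well→P4→Ref: bottleneck 7, flow now 29.
Augment Well→M3→Ref: bottleneck 2, flow now 31.
Augment Well→P3→Ref: bottleneck 8, flow now 39.
Augment Well→P4→M3→Ref: bottleneck 4, flow now 43.
No augmenting path remains; maximum flow = 43.
By max-flow min-cut, the minimum cut capacity equals the max flow.
In the residual graph, reachable from Well: {Well, M2, M1, P3}.
Min-cut edges: Well→M4 (12), Well→P4 (11), Well→M3 (2), Well→Ref (10), P3→Ref (8); capacity 12 + 11 + 2 + 10 + 8 = 43.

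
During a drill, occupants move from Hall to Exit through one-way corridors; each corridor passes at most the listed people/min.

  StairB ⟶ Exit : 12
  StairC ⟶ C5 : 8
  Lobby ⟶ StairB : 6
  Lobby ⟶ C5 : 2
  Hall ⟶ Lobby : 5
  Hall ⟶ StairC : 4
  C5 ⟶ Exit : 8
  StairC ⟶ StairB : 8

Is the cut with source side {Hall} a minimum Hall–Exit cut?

Given cut capacity: 4 + 5 = 9.
Augment Hall→StairC→StairB→Exit: bottleneck 4, flow now 4.
Augment Hall→Lobby→StairB→Exit: bottleneck 5, flow now 9.
No augmenting path remains; maximum flow = 9.
Cut capacity 9 equals the max flow, so it is a minimum cut.

Yes — it is a minimum cut (capacity 9).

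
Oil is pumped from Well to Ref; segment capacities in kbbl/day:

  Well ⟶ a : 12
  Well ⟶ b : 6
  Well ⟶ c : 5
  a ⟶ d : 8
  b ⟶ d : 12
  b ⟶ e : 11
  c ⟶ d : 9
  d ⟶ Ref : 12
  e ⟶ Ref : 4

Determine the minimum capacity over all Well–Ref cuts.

16

Augment Well→a→d→Ref: bottleneck 8, flow now 8.
Augment Well→b→d→Ref: bottleneck 4, flow now 12.
Augment Well→b→e→Ref: bottleneck 2, flow now 14.
Augment Well→c→d→b→e→Ref: bottleneck 2, flow now 16. (uses reverse residual edge)
No augmenting path remains; maximum flow = 16.
By max-flow min-cut, the minimum cut capacity equals the max flow.
In the residual graph, reachable from Well: {Well, a, b, c, d, e}.
Min-cut edges: d→Ref (12), e→Ref (4); capacity 12 + 4 = 16.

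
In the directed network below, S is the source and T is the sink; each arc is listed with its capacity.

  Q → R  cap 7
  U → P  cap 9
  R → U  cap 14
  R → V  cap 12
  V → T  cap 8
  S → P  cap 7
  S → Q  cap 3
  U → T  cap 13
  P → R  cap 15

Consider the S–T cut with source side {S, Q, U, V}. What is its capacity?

44

Edges leaving {S, Q, U, V}: S→P (7), Q→R (7), U→P (9), U→T (13), V→T (8).
Cut capacity = 7 + 7 + 9 + 13 + 8 = 44.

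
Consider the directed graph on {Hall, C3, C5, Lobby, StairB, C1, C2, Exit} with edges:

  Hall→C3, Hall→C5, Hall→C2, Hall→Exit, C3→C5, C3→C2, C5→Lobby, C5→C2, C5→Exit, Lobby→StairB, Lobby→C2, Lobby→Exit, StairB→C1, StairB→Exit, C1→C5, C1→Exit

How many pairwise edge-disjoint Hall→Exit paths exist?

Assign every edge capacity 1; by Menger, the answer equals the max flow.
Path Hall→Exit (+1); total 1.
Path Hall→C5→Exit (+1); total 2.
Path Hall→C3→C5→Lobby→Exit (+1); total 3.
No residual Hall→Exit path; max flow = 3.
Certifying cut of size 3: {Hall→C3, Hall→C5, Hall→Exit}.

3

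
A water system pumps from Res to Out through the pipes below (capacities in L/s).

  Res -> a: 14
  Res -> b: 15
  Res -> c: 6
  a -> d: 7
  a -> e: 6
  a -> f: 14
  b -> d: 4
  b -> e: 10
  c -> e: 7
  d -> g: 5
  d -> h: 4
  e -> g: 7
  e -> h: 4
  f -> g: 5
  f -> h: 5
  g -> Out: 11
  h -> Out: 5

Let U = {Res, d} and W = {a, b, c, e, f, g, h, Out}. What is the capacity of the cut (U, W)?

44

Edges leaving {Res, d}: Res→a (14), Res→b (15), Res→c (6), d→g (5), d→h (4).
Cut capacity = 14 + 15 + 6 + 5 + 4 = 44.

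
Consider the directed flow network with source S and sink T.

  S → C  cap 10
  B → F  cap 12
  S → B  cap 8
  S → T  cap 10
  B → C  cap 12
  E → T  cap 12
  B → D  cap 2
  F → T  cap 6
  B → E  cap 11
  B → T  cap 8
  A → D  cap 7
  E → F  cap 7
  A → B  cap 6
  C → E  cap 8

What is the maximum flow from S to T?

26

Augment S→T: bottleneck 10, flow now 10.
Augment S→B→T: bottleneck 8, flow now 18.
Augment S→C→E→T: bottleneck 8, flow now 26.
No augmenting path remains; maximum flow = 26.
In the residual graph, reachable from S: {S, C}.
Min-cut edges: S→B (8), S→T (10), C→E (8); capacity 8 + 10 + 8 = 26.
This cut is saturated, so no flow can exceed 26.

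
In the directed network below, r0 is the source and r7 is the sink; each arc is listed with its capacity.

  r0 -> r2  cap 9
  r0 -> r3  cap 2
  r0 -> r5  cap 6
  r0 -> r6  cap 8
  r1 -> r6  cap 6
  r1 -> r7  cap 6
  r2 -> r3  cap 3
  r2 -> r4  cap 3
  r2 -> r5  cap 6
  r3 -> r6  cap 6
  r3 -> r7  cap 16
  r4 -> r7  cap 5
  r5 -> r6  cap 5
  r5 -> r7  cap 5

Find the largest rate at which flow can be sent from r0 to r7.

Augment r0→r3→r7: bottleneck 2, flow now 2.
Augment r0→r5→r7: bottleneck 5, flow now 7.
Augment r0→r2→r3→r7: bottleneck 3, flow now 10.
Augment r0→r2→r4→r7: bottleneck 3, flow now 13.
No augmenting path remains; maximum flow = 13.
In the residual graph, reachable from r0: {r0, r2, r5, r6}.
Min-cut edges: r0→r3 (2), r2→r3 (3), r2→r4 (3), r5→r7 (5); capacity 2 + 3 + 3 + 5 = 13.
This cut is saturated, so no flow can exceed 13.

13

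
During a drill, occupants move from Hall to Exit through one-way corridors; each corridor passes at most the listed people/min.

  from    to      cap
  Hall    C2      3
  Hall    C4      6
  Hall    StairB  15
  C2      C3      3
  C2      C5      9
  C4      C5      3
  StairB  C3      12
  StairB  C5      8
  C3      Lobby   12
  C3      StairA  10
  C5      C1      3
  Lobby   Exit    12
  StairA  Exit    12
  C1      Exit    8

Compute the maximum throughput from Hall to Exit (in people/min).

18

Augment Hall→C2→C3→Lobby→Exit: bottleneck 3, flow now 3.
Augment Hall→C4→C5→C1→Exit: bottleneck 3, flow now 6.
Augment Hall→StairB→C3→Lobby→Exit: bottleneck 9, flow now 15.
Augment Hall→StairB→C3→StairA→Exit: bottleneck 3, flow now 18.
No augmenting path remains; maximum flow = 18.
In the residual graph, reachable from Hall: {Hall, C4, StairB, C5}.
Min-cut edges: Hall→C2 (3), StairB→C3 (12), C5→C1 (3); capacity 3 + 12 + 3 = 18.
This cut is saturated, so no flow can exceed 18.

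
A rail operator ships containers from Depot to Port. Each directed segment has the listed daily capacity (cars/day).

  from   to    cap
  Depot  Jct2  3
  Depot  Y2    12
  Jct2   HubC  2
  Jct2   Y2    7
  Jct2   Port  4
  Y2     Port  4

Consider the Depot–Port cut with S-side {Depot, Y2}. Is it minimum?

Yes — it is a minimum cut (capacity 7).

Given cut capacity: 3 + 4 = 7.
Augment Depot→Jct2→Port: bottleneck 3, flow now 3.
Augment Depot→Y2→Port: bottleneck 4, flow now 7.
No augmenting path remains; maximum flow = 7.
Cut capacity 7 equals the max flow, so it is a minimum cut.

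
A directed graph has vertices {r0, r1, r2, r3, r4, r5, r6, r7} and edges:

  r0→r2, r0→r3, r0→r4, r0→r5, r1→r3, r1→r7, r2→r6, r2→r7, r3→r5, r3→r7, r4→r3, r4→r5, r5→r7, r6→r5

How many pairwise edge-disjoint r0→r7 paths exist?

Assign every edge capacity 1; by Menger, the answer equals the max flow.
Path r0→r2→r7 (+1); total 1.
Path r0→r3→r7 (+1); total 2.
Path r0→r5→r7 (+1); total 3.
No residual r0→r7 path; max flow = 3.
Certifying cut of size 3: {r0→r2, r3→r7, r5→r7}.

3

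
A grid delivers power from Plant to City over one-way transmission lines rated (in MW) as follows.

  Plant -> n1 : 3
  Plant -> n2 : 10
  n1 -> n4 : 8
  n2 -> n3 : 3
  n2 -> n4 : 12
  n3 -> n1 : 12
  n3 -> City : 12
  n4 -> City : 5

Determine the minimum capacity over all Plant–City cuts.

Augment Plant→n1→n4→City: bottleneck 3, flow now 3.
Augment Plant→n2→n3→City: bottleneck 3, flow now 6.
Augment Plant→n2→n4→City: bottleneck 2, flow now 8.
No augmenting path remains; maximum flow = 8.
By max-flow min-cut, the minimum cut capacity equals the max flow.
In the residual graph, reachable from Plant: {Plant, n1, n2, n4}.
Min-cut edges: n2→n3 (3), n4→City (5); capacity 3 + 5 = 8.

8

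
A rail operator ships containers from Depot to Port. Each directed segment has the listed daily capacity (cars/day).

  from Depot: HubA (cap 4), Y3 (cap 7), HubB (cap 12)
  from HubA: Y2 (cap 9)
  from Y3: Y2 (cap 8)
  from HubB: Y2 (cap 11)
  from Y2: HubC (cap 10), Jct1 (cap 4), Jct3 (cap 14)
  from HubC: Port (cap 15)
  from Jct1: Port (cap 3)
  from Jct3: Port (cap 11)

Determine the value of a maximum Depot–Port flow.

22

Augment Depot→HubA→Y2→HubC→Port: bottleneck 4, flow now 4.
Augment Depot→Y3→Y2→HubC→Port: bottleneck 6, flow now 10.
Augment Depot→Y3→Y2→Jct1→Port: bottleneck 1, flow now 11.
Augment Depot→HubB→Y2→Jct1→Port: bottleneck 2, flow now 13.
Augment Depot→HubB→Y2→Jct3→Port: bottleneck 9, flow now 22.
No augmenting path remains; maximum flow = 22.
In the residual graph, reachable from Depot: {Depot, HubB}.
Min-cut edges: Depot→HubA (4), Depot→Y3 (7), HubB→Y2 (11); capacity 4 + 7 + 11 = 22.
This cut is saturated, so no flow can exceed 22.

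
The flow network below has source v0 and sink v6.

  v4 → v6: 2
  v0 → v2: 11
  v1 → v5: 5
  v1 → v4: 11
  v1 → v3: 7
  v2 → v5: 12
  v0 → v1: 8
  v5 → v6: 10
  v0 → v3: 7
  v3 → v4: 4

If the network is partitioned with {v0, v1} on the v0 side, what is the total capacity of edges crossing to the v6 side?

Edges leaving {v0, v1}: v0→v2 (11), v0→v3 (7), v1→v3 (7), v1→v4 (11), v1→v5 (5).
Cut capacity = 11 + 7 + 7 + 11 + 5 = 41.

41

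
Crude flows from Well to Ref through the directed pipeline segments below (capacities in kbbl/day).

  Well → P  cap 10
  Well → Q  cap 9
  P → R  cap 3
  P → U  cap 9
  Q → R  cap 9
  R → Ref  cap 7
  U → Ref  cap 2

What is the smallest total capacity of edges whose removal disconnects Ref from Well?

9

Augment Well→P→R→Ref: bottleneck 3, flow now 3.
Augment Well→P→U→Ref: bottleneck 2, flow now 5.
Augment Well→Q→R→Ref: bottleneck 4, flow now 9.
No augmenting path remains; maximum flow = 9.
By max-flow min-cut, the minimum cut capacity equals the max flow.
In the residual graph, reachable from Well: {Well, P, Q, R, U}.
Min-cut edges: R→Ref (7), U→Ref (2); capacity 7 + 2 = 9.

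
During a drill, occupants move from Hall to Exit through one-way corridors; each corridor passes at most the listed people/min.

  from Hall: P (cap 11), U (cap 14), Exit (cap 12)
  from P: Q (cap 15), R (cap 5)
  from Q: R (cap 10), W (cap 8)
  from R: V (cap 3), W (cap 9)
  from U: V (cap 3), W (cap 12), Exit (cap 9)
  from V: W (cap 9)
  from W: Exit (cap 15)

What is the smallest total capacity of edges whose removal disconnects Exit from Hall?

Augment Hall→Exit: bottleneck 12, flow now 12.
Augment Hall→U→Exit: bottleneck 9, flow now 21.
Augment Hall→U→W→Exit: bottleneck 5, flow now 26.
Augment Hall→P→Q→W→Exit: bottleneck 8, flow now 34.
Augment Hall→P→R→W→Exit: bottleneck 2, flow now 36.
No augmenting path remains; maximum flow = 36.
By max-flow min-cut, the minimum cut capacity equals the max flow.
In the residual graph, reachable from Hall: {Hall, P, Q, R, U, V, W}.
Min-cut edges: Hall→Exit (12), U→Exit (9), W→Exit (15); capacity 12 + 9 + 15 = 36.

36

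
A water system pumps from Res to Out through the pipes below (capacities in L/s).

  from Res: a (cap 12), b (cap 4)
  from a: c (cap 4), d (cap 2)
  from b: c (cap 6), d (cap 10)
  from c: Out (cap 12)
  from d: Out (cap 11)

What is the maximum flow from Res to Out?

10

Augment Res→a→c→Out: bottleneck 4, flow now 4.
Augment Res→a→d→Out: bottleneck 2, flow now 6.
Augment Res→b→c→Out: bottleneck 4, flow now 10.
No augmenting path remains; maximum flow = 10.
In the residual graph, reachable from Res: {Res, a}.
Min-cut edges: Res→b (4), a→c (4), a→d (2); capacity 4 + 4 + 2 = 10.
This cut is saturated, so no flow can exceed 10.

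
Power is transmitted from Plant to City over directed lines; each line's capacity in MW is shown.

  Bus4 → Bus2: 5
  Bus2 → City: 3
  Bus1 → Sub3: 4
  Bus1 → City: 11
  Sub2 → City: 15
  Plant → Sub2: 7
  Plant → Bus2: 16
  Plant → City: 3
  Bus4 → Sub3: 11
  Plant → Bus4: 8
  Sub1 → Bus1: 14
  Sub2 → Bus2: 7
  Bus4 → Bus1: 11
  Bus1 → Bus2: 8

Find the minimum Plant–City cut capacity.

Augment Plant→City: bottleneck 3, flow now 3.
Augment Plant→Sub2→City: bottleneck 7, flow now 10.
Augment Plant→Bus2→City: bottleneck 3, flow now 13.
Augment Plant→Bus4→Bus1→City: bottleneck 8, flow now 21.
No augmenting path remains; maximum flow = 21.
By max-flow min-cut, the minimum cut capacity equals the max flow.
In the residual graph, reachable from Plant: {Plant, Bus2}.
Min-cut edges: Plant→Bus4 (8), Plant→Sub2 (7), Plant→City (3), Bus2→City (3); capacity 8 + 7 + 3 + 3 = 21.

21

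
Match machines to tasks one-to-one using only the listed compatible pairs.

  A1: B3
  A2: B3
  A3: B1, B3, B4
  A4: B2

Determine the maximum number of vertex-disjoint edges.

Unit-capacity flow: source→left, listed edges, right→sink; max matching = max flow.
Augmenting path A1→B3 (+1); matched 1.
Augmenting path A3→B1 (+1); matched 2.
Augmenting path A4→B2 (+1); matched 3.
No augmenting path remains; maximum matching = 3.
König certificate: {A3, A4, B3} is a vertex cover of size 3 (every listed pair touches it), so no matching can be larger.

3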